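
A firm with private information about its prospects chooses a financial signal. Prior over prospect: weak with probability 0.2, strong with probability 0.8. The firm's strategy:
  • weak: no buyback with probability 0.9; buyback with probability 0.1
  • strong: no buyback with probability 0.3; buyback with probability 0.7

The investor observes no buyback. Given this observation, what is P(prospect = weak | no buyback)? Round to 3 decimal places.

0.429

Apply Bayes' rule using the sender's strategy as the likelihood.
P(no buyback) = 0.2·0.9 + 0.8·0.3 = 0.42
P(weak | no buyback) = (0.2·0.9) / 0.42 = 0.18 / 0.42 = 0.428571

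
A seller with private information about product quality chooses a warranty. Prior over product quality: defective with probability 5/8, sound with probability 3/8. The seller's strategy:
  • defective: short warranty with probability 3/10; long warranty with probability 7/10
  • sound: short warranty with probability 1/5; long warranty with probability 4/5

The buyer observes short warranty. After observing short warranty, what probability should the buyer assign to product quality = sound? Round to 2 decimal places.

0.29

P(short warranty) = (5/8)·(3/10) + (3/8)·(1/5) = 21/80
P(sound | short warranty) = ((3/8)·(1/5)) / (21/80) = (3/40) / (21/80) = 2/7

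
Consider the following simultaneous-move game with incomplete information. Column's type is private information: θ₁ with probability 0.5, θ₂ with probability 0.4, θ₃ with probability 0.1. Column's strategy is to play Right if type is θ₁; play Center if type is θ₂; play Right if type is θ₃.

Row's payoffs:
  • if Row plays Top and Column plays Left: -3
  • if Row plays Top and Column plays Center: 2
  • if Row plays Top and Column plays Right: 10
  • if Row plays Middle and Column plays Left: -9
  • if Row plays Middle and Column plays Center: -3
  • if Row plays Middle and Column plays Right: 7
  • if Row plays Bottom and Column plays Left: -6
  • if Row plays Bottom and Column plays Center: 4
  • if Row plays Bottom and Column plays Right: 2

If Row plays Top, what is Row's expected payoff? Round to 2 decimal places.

Take the expectation over Column's type, weighting each type's action by its prior probability.
E[Top] = 0.5·10 + 0.4·2 + 0.1·10 = 5 + 0.8 + 1 = 6.8

6.80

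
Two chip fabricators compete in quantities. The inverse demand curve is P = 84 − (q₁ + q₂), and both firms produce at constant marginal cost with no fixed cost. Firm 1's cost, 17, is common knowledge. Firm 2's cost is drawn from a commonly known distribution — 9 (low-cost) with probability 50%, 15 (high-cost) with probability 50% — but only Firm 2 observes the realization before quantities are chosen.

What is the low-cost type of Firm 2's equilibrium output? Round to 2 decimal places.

Type-c best response for Firm 2: q₂(c) = (84 − c)/2 − q₁/2.
Firm 1 maximizes expected profit; its first-order condition is 84 − 2q₁ − E[q₂] − 17 = 0.
Substituting E[q₂] and solving: E[c₂] = 12, so q₁ = (84 − 2·17 + 12)/3 = 20.6667.
q₂(low-cost) = (84 − 9 − 20.6667)/2 = 27.1667.

27.17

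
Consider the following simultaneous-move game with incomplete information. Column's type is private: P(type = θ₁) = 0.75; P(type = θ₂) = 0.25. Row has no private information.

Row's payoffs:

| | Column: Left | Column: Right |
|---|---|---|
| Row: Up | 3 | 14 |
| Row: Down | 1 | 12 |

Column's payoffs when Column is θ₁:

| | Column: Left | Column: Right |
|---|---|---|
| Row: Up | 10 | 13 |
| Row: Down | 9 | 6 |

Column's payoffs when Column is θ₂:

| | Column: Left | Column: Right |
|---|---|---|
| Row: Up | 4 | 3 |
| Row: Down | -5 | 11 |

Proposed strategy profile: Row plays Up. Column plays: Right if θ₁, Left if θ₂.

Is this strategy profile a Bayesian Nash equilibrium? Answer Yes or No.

Yes

Row plays Up: E[Up] = 0.75·(14) + 0.25·(3) = 11.25; E[Down] = 9.25. Best-responding. ✓
Column (type θ₁), facing Up: Left gives 10, Right gives 13. Proposed Right is best. ✓
Column (type θ₂), facing Up: Left gives 4, Right gives 3. Proposed Left is best. ✓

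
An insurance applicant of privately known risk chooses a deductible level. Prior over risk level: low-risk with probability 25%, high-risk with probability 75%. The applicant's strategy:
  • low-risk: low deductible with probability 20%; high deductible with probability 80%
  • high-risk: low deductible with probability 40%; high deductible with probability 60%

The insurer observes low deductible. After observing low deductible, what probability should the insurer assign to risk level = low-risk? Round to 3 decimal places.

P(low deductible) = 0.25·0.2 + 0.75·0.4 = 0.35
P(low-risk | low deductible) = (0.25·0.2) / 0.35 = 0.05 / 0.35 = 0.142857

0.143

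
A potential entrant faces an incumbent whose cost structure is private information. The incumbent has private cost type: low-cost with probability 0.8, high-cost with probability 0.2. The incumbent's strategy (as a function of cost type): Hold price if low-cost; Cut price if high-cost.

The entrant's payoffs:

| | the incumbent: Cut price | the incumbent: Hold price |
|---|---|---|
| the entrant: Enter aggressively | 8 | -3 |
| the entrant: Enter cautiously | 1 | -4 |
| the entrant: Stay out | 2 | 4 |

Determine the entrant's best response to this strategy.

E[Enter aggressively] = 0.8·(-3) + 0.2·(8) = -0.8
E[Enter cautiously] = 0.8·(-4) + 0.2·(1) = -3
E[Stay out] = 0.8·(4) + 0.2·(2) = 3.6
Best response: Stay out (3.6 is the largest).

Stay out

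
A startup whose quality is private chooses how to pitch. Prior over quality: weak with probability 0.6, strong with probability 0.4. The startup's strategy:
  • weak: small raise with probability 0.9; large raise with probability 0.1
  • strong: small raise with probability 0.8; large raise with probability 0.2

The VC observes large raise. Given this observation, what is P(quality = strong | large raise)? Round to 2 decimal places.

P(large raise) = 0.6·0.1 + 0.4·0.2 = 0.14
P(strong | large raise) = (0.4·0.2) / 0.14 = 0.08 / 0.14 = 0.571429

0.57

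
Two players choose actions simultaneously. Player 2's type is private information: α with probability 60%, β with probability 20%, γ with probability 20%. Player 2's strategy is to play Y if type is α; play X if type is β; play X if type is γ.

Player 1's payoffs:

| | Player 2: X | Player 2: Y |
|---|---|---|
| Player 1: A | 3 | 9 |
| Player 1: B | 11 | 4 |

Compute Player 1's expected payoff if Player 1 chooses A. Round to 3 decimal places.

E[A] = 0.6·9 + 0.2·3 + 0.2·3 = 5.4 + 0.6 + 0.6 = 6.6

6.600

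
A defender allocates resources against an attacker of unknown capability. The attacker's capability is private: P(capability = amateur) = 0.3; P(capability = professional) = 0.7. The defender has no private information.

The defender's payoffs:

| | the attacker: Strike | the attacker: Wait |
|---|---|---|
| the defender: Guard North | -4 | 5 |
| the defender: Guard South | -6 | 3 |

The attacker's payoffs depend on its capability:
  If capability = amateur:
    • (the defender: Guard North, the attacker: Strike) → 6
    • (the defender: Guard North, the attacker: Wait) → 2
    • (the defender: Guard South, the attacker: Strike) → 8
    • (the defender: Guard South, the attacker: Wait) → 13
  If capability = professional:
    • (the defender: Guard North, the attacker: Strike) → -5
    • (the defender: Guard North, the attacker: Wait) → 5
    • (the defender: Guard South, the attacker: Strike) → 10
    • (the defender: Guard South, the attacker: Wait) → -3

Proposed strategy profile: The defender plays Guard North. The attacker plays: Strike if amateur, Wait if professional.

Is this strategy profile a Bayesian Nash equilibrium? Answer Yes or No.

A profile is a BNE iff every type of every player is best-responding given beliefs about the other side.
The defender plays Guard North: E[Guard North] = 0.3·(-4) + 0.7·(5) = 2.3; E[Guard South] = 0.3. Best-responding. ✓
The attacker (capability amateur), facing Guard North: Strike gives 6, Wait gives 2. Proposed Strike is best. ✓
The attacker (capability professional), facing Guard North: Strike gives -5, Wait gives 5. Proposed Wait is best. ✓

Yes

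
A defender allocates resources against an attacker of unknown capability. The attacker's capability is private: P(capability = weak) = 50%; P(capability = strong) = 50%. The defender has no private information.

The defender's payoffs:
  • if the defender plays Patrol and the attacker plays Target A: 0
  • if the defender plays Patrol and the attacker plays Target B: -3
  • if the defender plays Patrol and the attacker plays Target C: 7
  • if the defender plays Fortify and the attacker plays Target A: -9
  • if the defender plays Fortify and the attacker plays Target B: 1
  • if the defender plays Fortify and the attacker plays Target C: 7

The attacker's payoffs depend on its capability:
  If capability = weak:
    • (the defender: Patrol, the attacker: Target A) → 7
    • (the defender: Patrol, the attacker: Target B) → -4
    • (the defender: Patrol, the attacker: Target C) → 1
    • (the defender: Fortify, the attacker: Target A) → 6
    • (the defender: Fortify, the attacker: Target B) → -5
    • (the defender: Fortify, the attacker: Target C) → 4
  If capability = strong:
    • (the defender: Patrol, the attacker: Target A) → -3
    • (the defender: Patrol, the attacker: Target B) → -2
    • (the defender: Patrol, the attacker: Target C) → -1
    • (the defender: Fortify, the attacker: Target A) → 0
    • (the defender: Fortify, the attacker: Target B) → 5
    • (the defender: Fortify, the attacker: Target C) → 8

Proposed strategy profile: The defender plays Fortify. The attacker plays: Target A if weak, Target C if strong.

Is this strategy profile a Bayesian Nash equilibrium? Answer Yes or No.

The defender plays Fortify: E[Fortify] = 0.5·(-9) + 0.5·(7) = -1; E[Patrol] = 3.5. Not best-responding. ✗
The attacker (capability weak), facing Fortify: Target A gives 6, Target B gives -5, Target C gives 4. Proposed Target A is best. ✓
The attacker (capability strong), facing Fortify: Target A gives 0, Target B gives 5, Target C gives 8. Proposed Target C is best. ✓

No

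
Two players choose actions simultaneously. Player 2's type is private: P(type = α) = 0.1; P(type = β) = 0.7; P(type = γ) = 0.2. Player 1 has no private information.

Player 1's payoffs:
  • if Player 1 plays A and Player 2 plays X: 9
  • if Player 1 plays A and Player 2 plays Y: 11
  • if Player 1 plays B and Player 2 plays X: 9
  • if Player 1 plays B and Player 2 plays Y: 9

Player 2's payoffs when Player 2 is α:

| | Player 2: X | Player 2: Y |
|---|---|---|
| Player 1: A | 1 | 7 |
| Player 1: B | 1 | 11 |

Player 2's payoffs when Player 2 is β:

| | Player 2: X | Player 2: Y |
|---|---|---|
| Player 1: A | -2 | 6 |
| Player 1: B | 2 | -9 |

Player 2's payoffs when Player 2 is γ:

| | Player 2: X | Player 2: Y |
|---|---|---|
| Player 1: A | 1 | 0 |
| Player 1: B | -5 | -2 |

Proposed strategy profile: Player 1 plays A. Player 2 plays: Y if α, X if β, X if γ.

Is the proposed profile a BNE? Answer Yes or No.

Player 1 plays A: E[A] = 0.1·(11) + 0.7·(9) + 0.2·(9) = 9.2; E[B] = 9. Best-responding. ✓
Player 2 (type α), facing A: X gives 1, Y gives 7. Proposed Y is best. ✓
Player 2 (type β), facing A: X gives -2, Y gives 6. Proposed X is not best — profitable deviation exists. ✗
Player 2 (type γ), facing A: X gives 1, Y gives 0. Proposed X is best. ✓

No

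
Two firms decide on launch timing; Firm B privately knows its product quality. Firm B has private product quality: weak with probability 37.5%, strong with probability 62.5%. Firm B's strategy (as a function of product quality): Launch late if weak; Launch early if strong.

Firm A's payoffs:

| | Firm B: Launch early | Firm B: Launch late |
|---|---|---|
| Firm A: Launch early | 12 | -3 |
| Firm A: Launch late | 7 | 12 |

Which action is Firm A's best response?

E[Launch early] = 0.375·(-3) + 0.625·(12) = 6.375
E[Launch late] = 0.375·(12) + 0.625·(7) = 8.875
Best response: Launch late (8.875 is the largest).

Launch late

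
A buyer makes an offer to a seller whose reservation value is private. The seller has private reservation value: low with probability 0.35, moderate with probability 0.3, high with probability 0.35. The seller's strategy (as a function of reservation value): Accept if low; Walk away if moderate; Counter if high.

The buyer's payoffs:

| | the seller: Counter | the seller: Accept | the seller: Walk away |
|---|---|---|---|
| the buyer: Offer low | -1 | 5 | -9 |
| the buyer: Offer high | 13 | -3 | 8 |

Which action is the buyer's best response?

Compute the buyer's expected payoff for each action, taking the expectation over the seller's type.
E[Offer low] = 0.35·(5) + 0.3·(-9) + 0.35·(-1) = -1.3
E[Offer high] = 0.35·(-3) + 0.3·(8) + 0.35·(13) = 5.9
Best response: Offer high (5.9 is the largest).

Offer high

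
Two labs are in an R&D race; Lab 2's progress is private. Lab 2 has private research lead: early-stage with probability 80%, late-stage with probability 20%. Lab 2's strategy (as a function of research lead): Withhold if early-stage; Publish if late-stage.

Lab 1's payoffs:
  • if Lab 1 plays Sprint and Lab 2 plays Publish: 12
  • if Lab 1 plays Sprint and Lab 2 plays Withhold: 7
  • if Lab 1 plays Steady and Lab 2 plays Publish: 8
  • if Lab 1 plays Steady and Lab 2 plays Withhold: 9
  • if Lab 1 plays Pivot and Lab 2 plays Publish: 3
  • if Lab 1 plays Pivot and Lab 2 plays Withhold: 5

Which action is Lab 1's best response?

Steady

Compute Lab 1's expected payoff for each action, taking the expectation over Lab 2's type.
E[Sprint] = 0.8·(7) + 0.2·(12) = 8
E[Steady] = 0.8·(9) + 0.2·(8) = 8.8
E[Pivot] = 0.8·(5) + 0.2·(3) = 4.6
Best response: Steady (8.8 is the largest).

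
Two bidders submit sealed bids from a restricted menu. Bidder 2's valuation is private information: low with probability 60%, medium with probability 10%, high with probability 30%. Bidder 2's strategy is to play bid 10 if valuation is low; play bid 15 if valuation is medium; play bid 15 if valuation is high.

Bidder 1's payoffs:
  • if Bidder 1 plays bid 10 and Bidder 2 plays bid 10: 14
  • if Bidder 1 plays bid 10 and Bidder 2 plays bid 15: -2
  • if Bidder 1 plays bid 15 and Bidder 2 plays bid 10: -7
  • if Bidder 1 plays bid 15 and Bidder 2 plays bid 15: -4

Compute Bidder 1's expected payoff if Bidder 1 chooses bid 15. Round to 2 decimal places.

Take the expectation over Bidder 2's valuation, weighting each type's action by its prior probability.
E[bid 15] = 0.6·(-7) + 0.1·(-4) + 0.3·(-4) = (-4.2) + (-0.4) + (-1.2) = -5.8

-5.80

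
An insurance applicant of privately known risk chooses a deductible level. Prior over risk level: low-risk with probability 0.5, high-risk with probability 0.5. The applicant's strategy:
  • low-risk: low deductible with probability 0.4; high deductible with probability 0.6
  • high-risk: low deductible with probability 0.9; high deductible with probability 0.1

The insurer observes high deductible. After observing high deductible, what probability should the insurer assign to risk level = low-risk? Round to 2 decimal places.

0.86

Apply Bayes' rule using the sender's strategy as the likelihood.
P(high deductible) = 0.5·0.6 + 0.5·0.1 = 0.35
P(low-risk | high deductible) = (0.5·0.6) / 0.35 = 0.3 / 0.35 = 0.857143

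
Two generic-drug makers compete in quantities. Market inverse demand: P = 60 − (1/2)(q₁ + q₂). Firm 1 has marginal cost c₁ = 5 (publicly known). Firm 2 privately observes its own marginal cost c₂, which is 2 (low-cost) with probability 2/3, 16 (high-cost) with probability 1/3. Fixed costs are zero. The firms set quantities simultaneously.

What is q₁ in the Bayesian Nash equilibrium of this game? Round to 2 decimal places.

Type-c best response for Firm 2: q₂(c) = (60 − c) − q₁/2.
Firm 1 maximizes expected profit; its first-order condition is 60 − q₁ − (1/2)E[q₂] − 5 = 0.
Substituting E[q₂] and solving: E[c₂] = 6.66667, so q₁ = (60 − 2·5 + 6.66667)/(3/2) = 37.7778.

37.78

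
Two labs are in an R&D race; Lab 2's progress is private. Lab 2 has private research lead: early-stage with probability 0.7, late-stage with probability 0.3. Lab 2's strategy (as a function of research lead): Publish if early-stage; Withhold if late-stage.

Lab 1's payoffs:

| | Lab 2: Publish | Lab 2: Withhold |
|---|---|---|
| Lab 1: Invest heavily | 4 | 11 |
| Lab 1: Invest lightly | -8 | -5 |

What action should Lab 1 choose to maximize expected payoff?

Compute Lab 1's expected payoff for each action, taking the expectation over Lab 2's type.
E[Invest heavily] = 0.7·(4) + 0.3·(11) = 6.1
E[Invest lightly] = 0.7·(-8) + 0.3·(-5) = -7.1
Best response: Invest heavily (6.1 is the largest).

Invest heavily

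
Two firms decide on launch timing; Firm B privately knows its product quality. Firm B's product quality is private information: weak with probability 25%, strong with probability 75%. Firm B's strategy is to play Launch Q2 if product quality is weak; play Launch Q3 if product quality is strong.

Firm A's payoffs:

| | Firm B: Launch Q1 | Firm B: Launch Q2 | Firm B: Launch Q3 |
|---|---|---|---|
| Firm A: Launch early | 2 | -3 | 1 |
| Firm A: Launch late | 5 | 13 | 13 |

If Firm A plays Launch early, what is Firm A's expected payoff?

E[Launch early] = 0.25·(-3) + 0.75·1 = (-0.75) + 0.75 = 0

0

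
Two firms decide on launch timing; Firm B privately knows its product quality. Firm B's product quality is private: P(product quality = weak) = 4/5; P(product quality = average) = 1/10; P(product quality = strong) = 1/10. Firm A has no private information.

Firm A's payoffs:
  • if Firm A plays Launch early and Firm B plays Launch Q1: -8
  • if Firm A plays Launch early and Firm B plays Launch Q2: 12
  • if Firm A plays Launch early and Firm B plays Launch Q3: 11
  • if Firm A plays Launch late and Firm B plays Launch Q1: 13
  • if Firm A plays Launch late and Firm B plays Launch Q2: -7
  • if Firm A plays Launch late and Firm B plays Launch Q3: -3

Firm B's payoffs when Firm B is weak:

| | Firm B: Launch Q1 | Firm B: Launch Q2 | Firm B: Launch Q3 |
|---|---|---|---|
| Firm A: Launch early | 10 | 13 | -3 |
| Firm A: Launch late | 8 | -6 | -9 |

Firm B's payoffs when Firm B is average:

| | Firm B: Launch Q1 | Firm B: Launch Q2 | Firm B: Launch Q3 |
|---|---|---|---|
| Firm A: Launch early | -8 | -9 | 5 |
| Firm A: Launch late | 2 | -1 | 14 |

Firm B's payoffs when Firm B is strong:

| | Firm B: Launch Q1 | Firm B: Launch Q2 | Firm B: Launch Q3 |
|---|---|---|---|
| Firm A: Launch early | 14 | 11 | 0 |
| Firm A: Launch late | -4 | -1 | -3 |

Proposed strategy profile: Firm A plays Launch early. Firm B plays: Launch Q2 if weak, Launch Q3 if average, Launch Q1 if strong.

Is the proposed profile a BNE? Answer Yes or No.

Firm A plays Launch early: E[Launch early] = 4/5·(12) + 1/10·(11) + 1/10·(-8) = 99/10; E[Launch late] = -23/5. Best-responding. ✓
Firm B (product quality weak), facing Launch early: Launch Q1 gives 10, Launch Q2 gives 13, Launch Q3 gives -3. Proposed Launch Q2 is best. ✓
Firm B (product quality average), facing Launch early: Launch Q1 gives -8, Launch Q2 gives -9, Launch Q3 gives 5. Proposed Launch Q3 is best. ✓
Firm B (product quality strong), facing Launch early: Launch Q1 gives 14, Launch Q2 gives 11, Launch Q3 gives 0. Proposed Launch Q1 is best. ✓

Yes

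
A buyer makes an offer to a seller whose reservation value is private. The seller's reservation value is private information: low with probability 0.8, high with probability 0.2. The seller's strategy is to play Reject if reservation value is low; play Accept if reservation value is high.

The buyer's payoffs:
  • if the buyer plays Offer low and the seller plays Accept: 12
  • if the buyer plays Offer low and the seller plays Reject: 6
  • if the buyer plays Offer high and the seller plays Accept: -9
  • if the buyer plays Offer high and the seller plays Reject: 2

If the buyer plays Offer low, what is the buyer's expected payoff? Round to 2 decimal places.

E[Offer low] = 0.8·6 + 0.2·12 = 4.8 + 2.4 = 7.2

7.20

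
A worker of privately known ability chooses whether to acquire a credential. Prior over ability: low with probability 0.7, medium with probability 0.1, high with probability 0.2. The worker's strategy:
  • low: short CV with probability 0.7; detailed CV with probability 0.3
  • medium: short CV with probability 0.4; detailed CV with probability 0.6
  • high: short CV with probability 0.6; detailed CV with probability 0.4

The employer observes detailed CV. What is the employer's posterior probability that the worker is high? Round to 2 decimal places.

0.23

P(detailed CV) = 0.7·0.3 + 0.1·0.6 + 0.2·0.4 = 0.35
P(high | detailed CV) = (0.2·0.4) / 0.35 = 0.08 / 0.35 = 0.228571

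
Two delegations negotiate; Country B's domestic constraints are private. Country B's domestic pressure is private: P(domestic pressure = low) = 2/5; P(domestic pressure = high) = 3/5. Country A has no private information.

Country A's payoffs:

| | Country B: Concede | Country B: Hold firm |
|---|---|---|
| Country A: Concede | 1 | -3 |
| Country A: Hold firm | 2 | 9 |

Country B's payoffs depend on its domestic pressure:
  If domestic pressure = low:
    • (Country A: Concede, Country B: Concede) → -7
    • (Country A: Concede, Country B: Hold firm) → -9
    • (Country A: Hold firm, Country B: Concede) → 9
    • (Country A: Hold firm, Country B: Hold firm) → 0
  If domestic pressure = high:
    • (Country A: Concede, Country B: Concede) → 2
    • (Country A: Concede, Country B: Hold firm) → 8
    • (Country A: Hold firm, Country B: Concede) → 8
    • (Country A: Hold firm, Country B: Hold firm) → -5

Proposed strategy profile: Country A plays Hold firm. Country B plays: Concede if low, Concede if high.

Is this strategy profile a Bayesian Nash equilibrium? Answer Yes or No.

Yes

Country A plays Hold firm: E[Hold firm] = 2/5·(2) + 3/5·(2) = 2; E[Concede] = 1. Best-responding. ✓
Country B (domestic pressure low), facing Hold firm: Concede gives 9, Hold firm gives 0. Proposed Concede is best. ✓
Country B (domestic pressure high), facing Hold firm: Concede gives 8, Hold firm gives -5. Proposed Concede is best. ✓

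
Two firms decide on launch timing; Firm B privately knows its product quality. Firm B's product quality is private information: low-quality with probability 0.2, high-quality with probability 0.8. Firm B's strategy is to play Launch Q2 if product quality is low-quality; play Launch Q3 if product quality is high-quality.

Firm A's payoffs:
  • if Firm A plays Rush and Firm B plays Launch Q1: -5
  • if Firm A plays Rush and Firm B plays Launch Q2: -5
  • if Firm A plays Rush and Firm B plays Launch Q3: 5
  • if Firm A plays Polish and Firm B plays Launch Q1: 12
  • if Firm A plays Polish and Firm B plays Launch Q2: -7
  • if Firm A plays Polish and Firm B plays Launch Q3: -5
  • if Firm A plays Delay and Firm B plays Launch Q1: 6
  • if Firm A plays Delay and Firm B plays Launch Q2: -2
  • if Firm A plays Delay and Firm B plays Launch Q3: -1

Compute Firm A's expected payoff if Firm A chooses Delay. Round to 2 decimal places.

E[Delay] = 0.2·(-2) + 0.8·(-1) = (-0.4) + (-0.8) = -1.2

-1.20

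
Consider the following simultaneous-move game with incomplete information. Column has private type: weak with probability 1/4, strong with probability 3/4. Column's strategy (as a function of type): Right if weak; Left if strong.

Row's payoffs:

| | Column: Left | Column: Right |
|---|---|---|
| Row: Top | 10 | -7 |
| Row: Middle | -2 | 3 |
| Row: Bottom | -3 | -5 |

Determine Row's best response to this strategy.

E[Top] = 1/4·(-7) + 3/4·(10) = 23/4
E[Middle] = 1/4·(3) + 3/4·(-2) = -3/4
E[Bottom] = 1/4·(-5) + 3/4·(-3) = -7/2
Best response: Top (23/4 is the largest).

Top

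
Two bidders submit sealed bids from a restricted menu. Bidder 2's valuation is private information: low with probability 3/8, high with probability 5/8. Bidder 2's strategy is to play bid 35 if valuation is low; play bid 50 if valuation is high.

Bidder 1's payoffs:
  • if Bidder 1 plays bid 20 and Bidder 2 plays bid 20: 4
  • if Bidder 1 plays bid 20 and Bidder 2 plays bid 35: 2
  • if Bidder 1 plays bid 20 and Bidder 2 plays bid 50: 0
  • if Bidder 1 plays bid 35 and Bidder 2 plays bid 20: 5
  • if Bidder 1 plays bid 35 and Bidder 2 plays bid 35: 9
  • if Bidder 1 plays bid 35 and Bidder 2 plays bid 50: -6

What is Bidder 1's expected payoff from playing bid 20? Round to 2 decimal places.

0.75

E[bid 20] = 3/8·2 + 5/8·0 = 3/4 + 0 = 3/4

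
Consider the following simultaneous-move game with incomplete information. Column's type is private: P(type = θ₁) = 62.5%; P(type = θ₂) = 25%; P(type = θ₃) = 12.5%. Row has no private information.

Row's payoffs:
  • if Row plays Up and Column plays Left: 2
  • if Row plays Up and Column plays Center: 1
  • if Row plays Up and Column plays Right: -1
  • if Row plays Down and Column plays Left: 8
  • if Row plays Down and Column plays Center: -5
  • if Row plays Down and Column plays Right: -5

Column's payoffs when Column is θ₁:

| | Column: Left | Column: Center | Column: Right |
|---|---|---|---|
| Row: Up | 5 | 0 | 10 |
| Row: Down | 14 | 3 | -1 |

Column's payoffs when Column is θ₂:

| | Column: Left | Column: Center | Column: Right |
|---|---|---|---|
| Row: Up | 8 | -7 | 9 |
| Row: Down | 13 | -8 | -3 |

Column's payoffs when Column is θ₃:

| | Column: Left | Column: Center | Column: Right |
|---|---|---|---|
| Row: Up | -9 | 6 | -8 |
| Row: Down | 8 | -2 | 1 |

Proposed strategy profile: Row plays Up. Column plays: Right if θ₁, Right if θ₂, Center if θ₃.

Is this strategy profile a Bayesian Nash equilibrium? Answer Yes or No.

Yes

Row plays Up: E[Up] = 0.625·(-1) + 0.25·(-1) + 0.125·(1) = -0.75; E[Down] = -5. Best-responding. ✓
Column (type θ₁), facing Up: Left gives 5, Center gives 0, Right gives 10. Proposed Right is best. ✓
Column (type θ₂), facing Up: Left gives 8, Center gives -7, Right gives 9. Proposed Right is best. ✓
Column (type θ₃), facing Up: Left gives -9, Center gives 6, Right gives -8. Proposed Center is best. ✓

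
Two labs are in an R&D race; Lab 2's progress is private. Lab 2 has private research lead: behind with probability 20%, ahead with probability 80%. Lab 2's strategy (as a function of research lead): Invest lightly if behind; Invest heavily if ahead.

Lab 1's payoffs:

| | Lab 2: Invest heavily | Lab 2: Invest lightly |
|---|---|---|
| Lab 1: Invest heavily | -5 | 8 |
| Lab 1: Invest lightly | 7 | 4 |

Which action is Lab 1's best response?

Invest lightly

Compute Lab 1's expected payoff for each action, taking the expectation over Lab 2's type.
E[Invest heavily] = 0.2·(8) + 0.8·(-5) = -2.4
E[Invest lightly] = 0.2·(4) + 0.8·(7) = 6.4
Best response: Invest lightly (6.4 is the largest).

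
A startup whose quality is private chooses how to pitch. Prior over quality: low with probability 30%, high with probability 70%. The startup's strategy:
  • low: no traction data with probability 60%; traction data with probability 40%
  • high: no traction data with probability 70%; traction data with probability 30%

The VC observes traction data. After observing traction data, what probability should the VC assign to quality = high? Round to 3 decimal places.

0.636

P(traction data) = 0.3·0.4 + 0.7·0.3 = 0.33
P(high | traction data) = (0.7·0.3) / 0.33 = 0.21 / 0.33 = 0.636364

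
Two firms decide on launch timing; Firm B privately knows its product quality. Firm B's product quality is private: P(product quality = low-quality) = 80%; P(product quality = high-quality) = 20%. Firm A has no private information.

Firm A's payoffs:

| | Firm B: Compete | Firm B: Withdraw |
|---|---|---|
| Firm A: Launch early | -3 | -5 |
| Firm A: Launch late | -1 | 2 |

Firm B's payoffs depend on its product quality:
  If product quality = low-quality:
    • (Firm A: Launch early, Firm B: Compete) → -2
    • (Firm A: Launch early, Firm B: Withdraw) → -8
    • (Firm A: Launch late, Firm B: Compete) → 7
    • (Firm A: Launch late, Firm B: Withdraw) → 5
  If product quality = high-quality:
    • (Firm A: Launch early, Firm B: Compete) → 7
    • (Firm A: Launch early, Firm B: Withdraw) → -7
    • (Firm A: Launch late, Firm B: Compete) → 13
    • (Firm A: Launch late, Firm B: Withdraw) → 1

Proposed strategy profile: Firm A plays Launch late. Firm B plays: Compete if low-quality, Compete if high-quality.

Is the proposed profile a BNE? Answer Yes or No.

Yes

A profile is a BNE iff every type of every player is best-responding given beliefs about the other side.
Firm A plays Launch late: E[Launch late] = 0.8·(-1) + 0.2·(-1) = -1; E[Launch early] = -3. Best-responding. ✓
Firm B (product quality low-quality), facing Launch late: Compete gives 7, Withdraw gives 5. Proposed Compete is best. ✓
Firm B (product quality high-quality), facing Launch late: Compete gives 13, Withdraw gives 1. Proposed Compete is best. ✓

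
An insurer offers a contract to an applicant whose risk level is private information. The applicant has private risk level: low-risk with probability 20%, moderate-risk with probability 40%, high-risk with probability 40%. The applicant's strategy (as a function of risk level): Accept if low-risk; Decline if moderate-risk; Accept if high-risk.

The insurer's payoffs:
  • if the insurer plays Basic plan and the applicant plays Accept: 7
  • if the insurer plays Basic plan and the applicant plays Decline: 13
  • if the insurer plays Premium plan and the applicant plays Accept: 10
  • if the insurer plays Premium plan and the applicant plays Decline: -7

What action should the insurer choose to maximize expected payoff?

Basic plan

E[Basic plan] = 0.2·(7) + 0.4·(13) + 0.4·(7) = 9.4
E[Premium plan] = 0.2·(10) + 0.4·(-7) + 0.4·(10) = 3.2
Best response: Basic plan (9.4 is the largest).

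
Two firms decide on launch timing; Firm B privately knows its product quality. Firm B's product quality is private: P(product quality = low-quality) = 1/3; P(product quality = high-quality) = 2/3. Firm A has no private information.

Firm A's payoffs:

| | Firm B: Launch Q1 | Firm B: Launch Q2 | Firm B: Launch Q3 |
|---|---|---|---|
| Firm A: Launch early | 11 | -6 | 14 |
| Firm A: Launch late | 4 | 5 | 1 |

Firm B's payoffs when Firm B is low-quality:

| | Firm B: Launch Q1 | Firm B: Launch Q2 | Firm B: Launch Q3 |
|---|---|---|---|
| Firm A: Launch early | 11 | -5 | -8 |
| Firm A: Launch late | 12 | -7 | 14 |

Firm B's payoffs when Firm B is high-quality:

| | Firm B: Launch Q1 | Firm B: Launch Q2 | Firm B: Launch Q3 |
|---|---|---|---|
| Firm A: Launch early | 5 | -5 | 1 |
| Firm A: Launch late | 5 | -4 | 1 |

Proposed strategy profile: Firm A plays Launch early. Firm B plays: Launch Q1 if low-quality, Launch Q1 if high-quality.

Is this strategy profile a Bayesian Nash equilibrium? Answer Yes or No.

Firm A plays Launch early: E[Launch early] = 1/3·(11) + 2/3·(11) = 11; E[Launch late] = 4. Best-responding. ✓
Firm B (product quality low-quality), facing Launch early: Launch Q1 gives 11, Launch Q2 gives -5, Launch Q3 gives -8. Proposed Launch Q1 is best. ✓
Firm B (product quality high-quality), facing Launch early: Launch Q1 gives 5, Launch Q2 gives -5, Launch Q3 gives 1. Proposed Launch Q1 is best. ✓

Yes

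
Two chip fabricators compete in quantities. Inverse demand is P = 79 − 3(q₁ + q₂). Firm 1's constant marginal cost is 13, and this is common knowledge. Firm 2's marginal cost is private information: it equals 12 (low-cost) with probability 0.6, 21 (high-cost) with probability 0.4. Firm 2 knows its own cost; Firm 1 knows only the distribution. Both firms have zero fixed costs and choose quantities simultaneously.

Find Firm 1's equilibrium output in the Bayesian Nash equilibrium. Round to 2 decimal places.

Firm 2 with cost c maximizes (79 − 3(q₁+q₂) − c)·q₂, giving q₂(c) = (79 − c − 3q₁)/6.
E[c₂] = 0.6·12 + 0.4·21 = 15.6
Firm 1's FOC against E[q₂] yields q₁ = (79 − 2·13 + E[c₂])/9 = (79 − 26 + 15.6)/9 = 7.62222.

7.62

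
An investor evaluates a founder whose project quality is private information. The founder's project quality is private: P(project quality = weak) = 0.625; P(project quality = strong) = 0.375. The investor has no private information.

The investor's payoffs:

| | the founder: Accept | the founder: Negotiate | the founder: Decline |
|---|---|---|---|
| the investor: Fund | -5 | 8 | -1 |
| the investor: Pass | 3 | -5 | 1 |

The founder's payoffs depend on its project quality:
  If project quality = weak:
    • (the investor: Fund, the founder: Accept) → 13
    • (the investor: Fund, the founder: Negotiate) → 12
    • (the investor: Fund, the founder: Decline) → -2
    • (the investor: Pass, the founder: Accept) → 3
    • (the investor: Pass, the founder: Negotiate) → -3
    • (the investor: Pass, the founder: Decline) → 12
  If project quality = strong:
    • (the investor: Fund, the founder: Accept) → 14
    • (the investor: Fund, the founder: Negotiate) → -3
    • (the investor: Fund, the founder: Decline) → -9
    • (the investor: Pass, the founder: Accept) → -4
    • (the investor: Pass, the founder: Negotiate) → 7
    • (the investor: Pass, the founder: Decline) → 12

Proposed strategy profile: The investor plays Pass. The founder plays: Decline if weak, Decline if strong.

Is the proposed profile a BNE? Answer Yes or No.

Yes

The investor plays Pass: E[Pass] = 0.625·(1) + 0.375·(1) = 1; E[Fund] = -1. Best-responding. ✓
The founder (project quality weak), facing Pass: Accept gives 3, Negotiate gives -3, Decline gives 12. Proposed Decline is best. ✓
The founder (project quality strong), facing Pass: Accept gives -4, Negotiate gives 7, Decline gives 12. Proposed Decline is best. ✓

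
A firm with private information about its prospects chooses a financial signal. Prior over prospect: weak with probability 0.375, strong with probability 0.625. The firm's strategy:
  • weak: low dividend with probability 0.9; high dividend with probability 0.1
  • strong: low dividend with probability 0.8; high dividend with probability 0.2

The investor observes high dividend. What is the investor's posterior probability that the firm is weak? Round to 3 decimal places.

P(high dividend) = 0.375·0.1 + 0.625·0.2 = 0.1625
P(weak | high dividend) = (0.375·0.1) / 0.1625 = 0.0375 / 0.1625 = 0.230769

0.231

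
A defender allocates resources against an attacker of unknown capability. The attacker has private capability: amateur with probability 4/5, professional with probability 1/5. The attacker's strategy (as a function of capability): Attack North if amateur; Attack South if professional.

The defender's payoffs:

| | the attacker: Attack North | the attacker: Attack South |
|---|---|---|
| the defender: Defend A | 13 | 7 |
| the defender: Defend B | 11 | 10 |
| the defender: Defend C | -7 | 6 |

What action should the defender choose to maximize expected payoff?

Defend A

Compute the defender's expected payoff for each action, taking the expectation over the attacker's type.
E[Defend A] = 4/5·(13) + 1/5·(7) = 59/5
E[Defend B] = 4/5·(11) + 1/5·(10) = 54/5
E[Defend C] = 4/5·(-7) + 1/5·(6) = -22/5
Best response: Defend A (59/5 is the largest).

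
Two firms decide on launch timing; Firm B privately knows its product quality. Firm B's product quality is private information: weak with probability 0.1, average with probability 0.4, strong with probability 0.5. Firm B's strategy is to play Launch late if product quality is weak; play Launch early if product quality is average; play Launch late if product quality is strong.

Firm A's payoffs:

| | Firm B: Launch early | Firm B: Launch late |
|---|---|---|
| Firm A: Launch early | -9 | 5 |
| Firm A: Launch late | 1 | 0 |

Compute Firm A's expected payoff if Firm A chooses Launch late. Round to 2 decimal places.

Take the expectation over Firm B's product quality, weighting each type's action by its prior probability.
E[Launch late] = 0.1·0 + 0.4·1 + 0.5·0 = 0 + 0.4 + 0 = 0.4

0.40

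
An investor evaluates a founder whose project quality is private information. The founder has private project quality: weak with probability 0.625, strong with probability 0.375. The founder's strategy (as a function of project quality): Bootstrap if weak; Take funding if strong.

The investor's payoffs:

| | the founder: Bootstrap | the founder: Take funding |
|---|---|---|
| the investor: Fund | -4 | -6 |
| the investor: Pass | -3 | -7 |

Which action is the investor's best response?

Pass

E[Fund] = 0.625·(-4) + 0.375·(-6) = -4.75
E[Pass] = 0.625·(-3) + 0.375·(-7) = -4.5
Best response: Pass (-4.5 is the largest).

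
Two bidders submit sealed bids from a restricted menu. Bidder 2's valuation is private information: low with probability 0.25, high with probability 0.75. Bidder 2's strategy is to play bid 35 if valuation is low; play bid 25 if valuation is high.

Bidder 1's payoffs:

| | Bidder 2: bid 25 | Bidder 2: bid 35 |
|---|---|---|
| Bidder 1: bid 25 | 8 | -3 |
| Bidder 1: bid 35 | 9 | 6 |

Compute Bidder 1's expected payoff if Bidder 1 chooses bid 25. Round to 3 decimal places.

Take the expectation over Bidder 2's valuation, weighting each type's action by its prior probability.
E[bid 25] = 0.25·(-3) + 0.75·8 = (-0.75) + 6 = 5.25

5.250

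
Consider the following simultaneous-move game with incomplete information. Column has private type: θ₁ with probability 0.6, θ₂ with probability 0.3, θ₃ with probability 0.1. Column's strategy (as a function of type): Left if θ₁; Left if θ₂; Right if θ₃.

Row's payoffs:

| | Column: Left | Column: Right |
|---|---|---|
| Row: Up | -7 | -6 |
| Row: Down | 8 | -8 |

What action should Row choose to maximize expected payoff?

E[Up] = 0.6·(-7) + 0.3·(-7) + 0.1·(-6) = -6.9
E[Down] = 0.6·(8) + 0.3·(8) + 0.1·(-8) = 6.4
Best response: Down (6.4 is the largest).

Down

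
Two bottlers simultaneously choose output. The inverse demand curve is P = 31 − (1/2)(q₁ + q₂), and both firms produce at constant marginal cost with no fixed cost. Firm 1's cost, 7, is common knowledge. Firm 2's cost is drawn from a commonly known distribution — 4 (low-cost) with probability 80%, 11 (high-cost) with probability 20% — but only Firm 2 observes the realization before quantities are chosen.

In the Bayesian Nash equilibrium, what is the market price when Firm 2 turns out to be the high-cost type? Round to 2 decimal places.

17.27

Firm 2 with cost c maximizes (31 − (1/2)(q₁+q₂) − c)·q₂, giving q₂(c) = (31 − c − (1/2)q₁).
E[c₂] = 0.8·4 + 0.2·11 = 5.4
Firm 1's FOC against E[q₂] yields q₁ = (31 − 2·7 + E[c₂])/(3/2) = (31 − 14 + 5.4)/(3/2) = 14.9333.
q₂(high-cost) = 12.5333, so P = 31 − (1/2)·(14.9333 + 12.5333) = 17.2667.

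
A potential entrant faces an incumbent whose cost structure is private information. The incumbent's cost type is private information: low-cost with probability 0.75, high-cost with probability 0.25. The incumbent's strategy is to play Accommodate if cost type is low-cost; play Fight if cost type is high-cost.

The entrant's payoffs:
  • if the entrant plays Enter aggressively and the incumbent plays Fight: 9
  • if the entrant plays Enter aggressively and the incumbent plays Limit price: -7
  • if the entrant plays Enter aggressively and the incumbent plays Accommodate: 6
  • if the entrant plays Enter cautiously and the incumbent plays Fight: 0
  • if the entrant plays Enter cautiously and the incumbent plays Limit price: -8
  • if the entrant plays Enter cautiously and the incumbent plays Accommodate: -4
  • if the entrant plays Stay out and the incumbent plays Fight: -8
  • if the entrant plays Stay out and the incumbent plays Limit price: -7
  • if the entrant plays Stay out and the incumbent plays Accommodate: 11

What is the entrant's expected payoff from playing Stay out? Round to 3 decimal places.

6.250

E[Stay out] = 0.75·11 + 0.25·(-8) = 8.25 + (-2) = 6.25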